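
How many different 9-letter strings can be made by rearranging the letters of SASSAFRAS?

2520

The 9 letters of SASSAFRAS have repeats: A appearing 3 times and S appearing 4 times.
The number of distinct arrangements is 9!/(4!·3!) = 362880/144 = 2520.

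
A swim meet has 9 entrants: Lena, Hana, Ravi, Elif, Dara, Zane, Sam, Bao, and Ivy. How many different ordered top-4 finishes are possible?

There are 9 choices for 1st place, 8 for 2nd, and so on down to 6 for position 4.
That gives 9 × 8 × 7 × 6 = 3024.

3024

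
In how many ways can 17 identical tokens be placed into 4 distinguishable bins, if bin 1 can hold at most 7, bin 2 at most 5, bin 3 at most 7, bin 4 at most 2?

Ignoring the caps, the number of non-negative solutions to x_1+…+x_4 = 17 is C(20,3) = 1140.
Subtract solutions that violate a single cap (substitute x_i' = x_i − (cap_i+1)): x_1 ≥ 8 gives C(12,3) = 220; x_2 ≥ 6 gives C(14,3) = 364; x_3 ≥ 8 gives C(12,3) = 220; x_4 ≥ 3 gives C(17,3) = 680. Together 1484.
Add back pairs where two caps are both exceeded: 20 + 4 + 84 + 20 + 165 + 84 = 377.
Subtract triples: 0 + 1 + 0 + 1 = 2.
By inclusion–exclusion the count is 1140 − 1484 + 377 − 2 = 31.

31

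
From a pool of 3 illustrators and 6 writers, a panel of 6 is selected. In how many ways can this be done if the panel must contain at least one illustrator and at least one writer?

83

Unrestricted: C(9,6) = 84 ways to pick any 6 of the 9.
Selections missing a whole group: no illustrators → C(6,6) = 1; no writers → C(3,6) = 0.
Both groups omitted at once is impossible, so 84 − 1 = 83.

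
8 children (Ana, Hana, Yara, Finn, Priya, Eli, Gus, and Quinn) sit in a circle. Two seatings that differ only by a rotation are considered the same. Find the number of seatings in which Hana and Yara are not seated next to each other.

All circular seatings of 8 people number (7)! = 5040.
Seatings with Hana beside Yara: treat them as a block with 2 internal orders, giving 2 × (6)! = 1440.
Subtracting, 5040 − 1440 = 3600.

3600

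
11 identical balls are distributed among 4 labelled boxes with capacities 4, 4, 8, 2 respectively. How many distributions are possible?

65

Without the upper bounds there are C(14,3) = 364 ways to split 11 among 4 boxes.
Subtract solutions that violate a single cap (substitute x_i' = x_i − (cap_i+1)): x_1 ≥ 5 gives C(9,3) = 84; x_2 ≥ 5 gives C(9,3) = 84; x_3 ≥ 9 gives C(5,3) = 10; x_4 ≥ 3 gives C(11,3) = 165. Together 343.
Add back pairs where two caps are both exceeded: 4 + 0 + 20 + 0 + 20 + 0 = 44.
By inclusion–exclusion the count is 364 − 343 + 44 = 65.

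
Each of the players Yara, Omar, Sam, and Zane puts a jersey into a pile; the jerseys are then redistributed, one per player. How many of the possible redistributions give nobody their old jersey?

9

Let Aᵢ be the assignments in which player i gets their old jersey. We want the size of the complement of A₁∪…∪A_4.
By inclusion–exclusion this is Σ_{j=0}^{4} (−1)^j C(4,j)·(4−j)!.
Computing: 24 − 24 + 12 − 4 + 1 = 9.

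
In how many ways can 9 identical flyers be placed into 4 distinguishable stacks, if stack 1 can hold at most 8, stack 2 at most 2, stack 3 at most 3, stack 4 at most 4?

59

By stars and bars, unrestricted non-negative solutions to x_1+…+x_4 = 9 number C(9+3,3) = 220.
Subtract solutions that violate a single cap (substitute x_i' = x_i − (cap_i+1)): x_1 ≥ 9 gives C(3,3) = 1; x_2 ≥ 3 gives C(9,3) = 84; x_3 ≥ 4 gives C(8,3) = 56; x_4 ≥ 5 gives C(7,3) = 35. Together 176.
Add back pairs where two caps are both exceeded: 0 + 0 + 0 + 10 + 4 + 1 = 15.
By inclusion–exclusion the count is 220 − 176 + 15 = 59.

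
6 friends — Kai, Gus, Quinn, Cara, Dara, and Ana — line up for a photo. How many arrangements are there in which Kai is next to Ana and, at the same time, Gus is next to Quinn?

96

Treat {Kai,Ana} as one block (2 orders) and {Gus,Quinn} as another (2 orders).
That leaves 4 units to arrange: 2 × 2 × 4! = 4 × 24 = 96.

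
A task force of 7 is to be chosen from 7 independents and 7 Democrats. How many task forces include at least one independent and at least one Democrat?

Unrestricted: C(14,7) = 3432 ways to pick any 7 of the 14.
Subtract selections that omit an entire group: no independents → C(7,7) = 1; no Democrats → C(7,7) = 1.
Both groups omitted at once is impossible, so 3432 − 2 = 3430.

3430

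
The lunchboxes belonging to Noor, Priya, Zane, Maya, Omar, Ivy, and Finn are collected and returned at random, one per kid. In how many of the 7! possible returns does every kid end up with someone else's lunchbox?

Let Aᵢ be the assignments in which kid i gets their own lunchbox. We want the size of the complement of A₁∪…∪A_7.
By inclusion–exclusion this is Σ_{j=0}^{7} (−1)^j C(7,j)·(7−j)!.
Computing: 5040 − 5040 + 2520 − 840 + 210 − 42 + 7 − 1 = 1854.

1854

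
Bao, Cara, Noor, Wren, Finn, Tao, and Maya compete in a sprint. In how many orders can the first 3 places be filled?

There are 7 choices for 1st place, 6 for 2nd, and 5 for 3rd.
That gives 7 × 6 × 5 = 210.

210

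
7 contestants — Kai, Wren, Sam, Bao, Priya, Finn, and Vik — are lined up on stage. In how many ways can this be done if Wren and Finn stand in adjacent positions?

1440

Place the 5 others and the Wren-Finn pair as 6 objects in a line; the pair has 2 internal arrangements.
So the count is 2·(6)! = 1440.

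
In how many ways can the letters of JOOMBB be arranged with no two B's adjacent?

Total arrangements of JOOMBB: 6!/(2!·2!) = 180.
Arrangements with the B's together: treat BB as one letter, giving (5)!/(2!) = 60.
Subtracting, 180 − 60 = 120 arrangements keep the B's apart.

120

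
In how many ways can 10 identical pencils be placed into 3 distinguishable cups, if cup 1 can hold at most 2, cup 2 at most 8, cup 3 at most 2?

6

Ignoring the caps, the number of non-negative solutions to x_1+…+x_3 = 10 is C(12,2) = 66.
Subtract solutions that violate a single cap (substitute x_i' = x_i − (cap_i+1)): x_1 ≥ 3 gives C(9,2) = 36; x_2 ≥ 9 gives C(3,2) = 3; x_3 ≥ 3 gives C(9,2) = 36. Together 75.
Add back pairs where two caps are both exceeded: 0 + 15 + 0 = 15.
By inclusion–exclusion the count is 66 − 75 + 15 = 6.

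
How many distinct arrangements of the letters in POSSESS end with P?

30

With the last slot taken by P, it remains to arrange the other 6 letters (OSSESS).
Those 6 letters have S appearing 4 times, giving (6)!/(4!) = 30.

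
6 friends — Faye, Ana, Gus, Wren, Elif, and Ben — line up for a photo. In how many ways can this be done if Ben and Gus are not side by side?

Of the 6! = 720 arrangements, those with Ben and Gus adjacent number 2 × 5! = 240 (treat the pair as a block with 2 internal orders).
Complementary counting: 720 − 240 = 480.

480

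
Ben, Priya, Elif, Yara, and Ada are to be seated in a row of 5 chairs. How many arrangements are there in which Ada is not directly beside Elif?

Of the 5! = 120 arrangements, those with Ada and Elif adjacent number 2 × 4! = 48 (treat the pair as a block with 2 internal orders).
So 120 − 48 = 72 arrangements keep them apart.

72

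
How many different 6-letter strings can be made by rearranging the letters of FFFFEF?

Letter multiplicities in FFFFEF: E×1, F×5.
Dividing 6! = 720 by 5! = 120 for the repeated letters gives 6.

6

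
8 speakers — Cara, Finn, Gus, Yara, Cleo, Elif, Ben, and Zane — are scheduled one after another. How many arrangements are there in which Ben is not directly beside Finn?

Of the 8! = 40320 arrangements, those with Ben and Finn adjacent number 2 × 7! = 10080 (treat the pair as a block with 2 internal orders).
Complementary counting: 40320 − 10080 = 30240.

30240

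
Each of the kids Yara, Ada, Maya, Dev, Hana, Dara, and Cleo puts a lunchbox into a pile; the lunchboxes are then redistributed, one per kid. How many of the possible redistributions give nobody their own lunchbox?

1854

Let Aᵢ be the assignments in which kid i gets their own lunchbox. We want the size of the complement of A₁∪…∪A_7.
By inclusion–exclusion this is Σ_{j=0}^{7} (−1)^j C(7,j)·(7−j)!.
Computing: 5040 − 5040 + 2520 − 840 + 210 − 42 + 7 − 1 = 1854.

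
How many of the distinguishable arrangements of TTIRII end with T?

20

With the last slot taken by T, it remains to arrange the other 5 letters (TIRII).
Those 5 letters have I appearing 3 times, giving (5)!/(3!) = 20.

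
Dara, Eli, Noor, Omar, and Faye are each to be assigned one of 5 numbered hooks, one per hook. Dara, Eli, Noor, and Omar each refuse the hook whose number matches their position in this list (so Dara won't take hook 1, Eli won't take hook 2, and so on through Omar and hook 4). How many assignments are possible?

Let Aᵢ (for 1 ≤ i ≤ 4) be the placements that put person i in their forbidden hook. Any j of these fix j positions, leaving (5−j)! ways to fill the rest, and there are C(4,j) ways to pick which j.
By inclusion–exclusion, the number of valid placements is Σ_{j=0}^{4} (−1)^j C(4,j)·(5−j)!.
Computing: 120 − 96 + 36 − 8 + 1 = 53.

53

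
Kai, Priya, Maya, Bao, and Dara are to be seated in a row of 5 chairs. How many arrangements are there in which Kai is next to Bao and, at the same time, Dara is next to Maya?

Treat {Kai,Bao} as one block (2 orders) and {Dara,Maya} as another (2 orders).
That leaves 3 units to arrange: 2 × 2 × 3! = 4 × 6 = 24.

24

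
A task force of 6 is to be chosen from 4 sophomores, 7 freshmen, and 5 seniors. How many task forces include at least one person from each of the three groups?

Total 6-person selections from all 16: C(16,6) = 8008.
Selections missing a whole group: no sophomores → C(12,6) = 924; no freshmen → C(9,6) = 84; no seniors → C(11,6) = 462.
Add back selections omitting two groups (i.e. drawn from a single group): C(4,6) + C(7,6) + C(5,6) = 7.
By inclusion–exclusion: 8008 − 1470 + 7 = 6545.

6545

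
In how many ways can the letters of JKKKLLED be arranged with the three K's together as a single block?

Treat the 3 copies of K as a single block. The multiset to arrange is then {KKK, D, E, J, L, L}, 6 items in all.
That gives (6)!/(2!) = 360 arrangements.

360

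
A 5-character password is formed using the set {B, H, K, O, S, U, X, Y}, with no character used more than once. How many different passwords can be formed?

This is a permutation of 5 out of 8: P(8,5) = 8!/3!.
That product is 8 × 7 × 6 × 5 × 4 = 6720.

6720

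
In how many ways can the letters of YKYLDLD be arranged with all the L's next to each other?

180

Treat the 2 copies of L as a single block. The multiset to arrange is then {LL, D, D, K, Y, Y}, 6 items in all.
That gives (6)!/(2!·2!) = 180 arrangements.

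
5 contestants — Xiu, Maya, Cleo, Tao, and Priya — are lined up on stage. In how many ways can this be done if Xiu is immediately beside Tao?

Treat {Xiu, Tao} as a single unit. There are 4 units to order, and the pair itself can be ordered 2 ways.
So the count is 2·(4)! = 48.

48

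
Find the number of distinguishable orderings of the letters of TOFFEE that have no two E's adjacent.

Total arrangements of TOFFEE: 6!/(2!·2!) = 180.
Arrangements with the E's together: treat EE as one letter, giving (5)!/(2!) = 60.
Subtracting, 180 − 60 = 120 arrangements keep the E's apart.

120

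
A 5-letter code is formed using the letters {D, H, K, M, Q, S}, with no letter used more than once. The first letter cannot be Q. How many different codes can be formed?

The first letter has 6−1 = 5 choices (anything except Q).
The remaining 4 letters are filled from the other 5 symbols without repetition: 5 × 4 × 3 × 2 = 120.
Total: 5 × 120 = 600.

600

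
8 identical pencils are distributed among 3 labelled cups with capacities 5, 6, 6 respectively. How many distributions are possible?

33

By stars and bars, unrestricted non-negative solutions to x_1+…+x_3 = 8 number C(8+2,2) = 45.
Subtract solutions that violate a single cap (substitute x_i' = x_i − (cap_i+1)): x_1 ≥ 6 gives C(4,2) = 6; x_2 ≥ 7 gives C(3,2) = 3; x_3 ≥ 7 gives C(3,2) = 3. Together 12.
No two caps can be exceeded simultaneously, so the pair terms are all 0.
By inclusion–exclusion the count is 45 − 12 + 0 = 33.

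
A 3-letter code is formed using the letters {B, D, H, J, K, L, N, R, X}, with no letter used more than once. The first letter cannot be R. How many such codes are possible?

The first letter has 9−1 = 8 choices (anything except R).
The remaining 2 letters are filled from the other 8 symbols without repetition: 8 × 7 = 56.
Total: 8 × 56 = 448.

448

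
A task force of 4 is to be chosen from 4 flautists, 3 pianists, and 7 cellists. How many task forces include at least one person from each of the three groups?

Unrestricted: C(14,4) = 1001 ways to pick any 4 of the 14.
Selections missing a whole group: no flautists → C(10,4) = 210; no pianists → C(11,4) = 330; no cellists → C(7,4) = 35.
Add back selections omitting two groups (i.e. drawn from a single group): C(4,4) + C(3,4) + C(7,4) = 36.
By inclusion–exclusion: 1001 − 575 + 36 = 462.

462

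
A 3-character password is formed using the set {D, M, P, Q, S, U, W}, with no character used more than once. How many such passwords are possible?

Choose and order 3 of the 7 symbols: the first character has 7 options, the next 6, then 5.
That product is 7 × 6 × 5 = 210.

210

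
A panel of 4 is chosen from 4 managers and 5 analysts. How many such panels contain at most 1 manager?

45

Split by how many managers are chosen (0 through 1).
Sum: C(4,0)·C(5,4) + C(4,1)·C(5,3) = 5 + 40 = 45.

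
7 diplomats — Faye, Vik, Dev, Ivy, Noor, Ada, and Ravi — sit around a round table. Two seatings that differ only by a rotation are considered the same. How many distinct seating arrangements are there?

Seat Faye anywhere (absorbing the rotational symmetry), then permute the other 6: (6)! = 720.

720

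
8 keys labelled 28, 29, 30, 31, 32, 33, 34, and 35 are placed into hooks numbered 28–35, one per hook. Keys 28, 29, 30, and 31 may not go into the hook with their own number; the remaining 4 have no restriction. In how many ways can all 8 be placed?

24024

Let Aᵢ (for 28 ≤ i ≤ 31) be the placements that put key i in its forbidden hook. Any j of these fix j positions, leaving (8−j)! ways to fill the rest, and there are C(4,j) ways to pick which j.
By inclusion–exclusion, the number of valid placements is Σ_{j=0}^{4} (−1)^j C(4,j)·(8−j)!.
Computing: 40320 − 20160 + 4320 − 480 + 24 = 24024.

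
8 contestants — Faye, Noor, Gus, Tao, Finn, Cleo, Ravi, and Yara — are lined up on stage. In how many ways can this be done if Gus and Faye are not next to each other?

30240

Of the 8! = 40320 arrangements, those with Gus and Faye adjacent number 2 × 7! = 10080 (treat the pair as a block with 2 internal orders).
So 40320 − 10080 = 30240 arrangements keep them apart.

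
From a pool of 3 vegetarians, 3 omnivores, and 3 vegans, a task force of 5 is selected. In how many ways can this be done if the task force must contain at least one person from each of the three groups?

With no constraint there are C(9,5) = 126 possible selections.
Subtract selections that omit an entire group: no vegetarians → C(6,5) = 6; no omnivores → C(6,5) = 6; no vegans → C(6,5) = 6.
Add back selections omitting two groups (i.e. drawn from a single group): C(3,5) + C(3,5) + C(3,5) = 0.
By inclusion–exclusion: 126 − 18 + 0 = 108.

108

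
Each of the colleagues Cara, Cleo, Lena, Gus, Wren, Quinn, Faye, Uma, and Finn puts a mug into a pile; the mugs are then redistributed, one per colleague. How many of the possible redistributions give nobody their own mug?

133496

Count assignments avoiding every fixed point. For any j of the 9 colleagues fixed to their own mug, the other 9−j can be arranged in (9−j)! ways.
By inclusion–exclusion this is Σ_{j=0}^{9} (−1)^j C(9,j)·(9−j)!.
Computing: 362880 − 362880 + 181440 − 60480 + 15120 − 3024 + 504 − 72 + 9 − 1 = 133496.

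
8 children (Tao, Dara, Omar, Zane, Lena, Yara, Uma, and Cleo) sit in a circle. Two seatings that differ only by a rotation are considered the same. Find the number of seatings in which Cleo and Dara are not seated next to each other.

Without the restriction there are (7)! = 5040 seatings.
Those with Cleo next to Dara: fuse the pair into one unit and seat 7 units around a circle — 2·(6)! = 1440.
Subtracting, 5040 − 1440 = 3600.

3600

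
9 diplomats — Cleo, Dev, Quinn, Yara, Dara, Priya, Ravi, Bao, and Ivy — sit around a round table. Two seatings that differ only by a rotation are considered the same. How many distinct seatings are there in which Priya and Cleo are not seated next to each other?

Without the restriction there are (8)! = 40320 seatings.
Those with Priya next to Cleo: fuse the pair into one unit and seat 8 units around a circle — 2·(7)! = 10080.
Subtracting, 40320 − 10080 = 30240.

30240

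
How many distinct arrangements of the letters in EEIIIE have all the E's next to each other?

4

Treat the 3 copies of E as a single block. The multiset to arrange is then {EEE, I, I, I}, 4 items in all.
That gives (4)!/(3!) = 4 arrangements.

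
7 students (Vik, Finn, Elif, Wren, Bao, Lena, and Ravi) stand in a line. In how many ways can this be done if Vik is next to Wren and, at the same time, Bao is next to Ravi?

Treat {Vik,Wren} as one block (2 orders) and {Bao,Ravi} as another (2 orders).
That leaves 5 units to arrange: 2 × 2 × 5! = 4 × 120 = 480.

480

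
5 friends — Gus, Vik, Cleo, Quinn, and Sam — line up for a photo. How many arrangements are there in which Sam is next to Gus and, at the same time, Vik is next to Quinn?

Treat {Sam,Gus} as one block (2 orders) and {Vik,Quinn} as another (2 orders).
That leaves 3 units to arrange: 2 × 2 × 3! = 4 × 6 = 24.

24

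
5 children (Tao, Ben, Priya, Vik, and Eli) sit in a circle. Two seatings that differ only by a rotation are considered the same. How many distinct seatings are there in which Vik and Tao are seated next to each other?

Treat {Vik, Tao} as one unit (2 internal orders) and seat the resulting 4 units around the table: (3)! circular arrangements.
So 2 × (3)! = 2 × 6 = 12.

12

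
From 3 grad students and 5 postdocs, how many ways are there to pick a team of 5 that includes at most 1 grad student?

16

Split by how many grad students are chosen (0 through 1).
Sum: C(3,0)·C(5,5) + C(3,1)·C(5,4) = 1 + 15 = 16.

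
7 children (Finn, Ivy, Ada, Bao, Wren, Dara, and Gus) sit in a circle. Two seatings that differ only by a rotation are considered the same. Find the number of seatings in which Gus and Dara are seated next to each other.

Treat {Gus, Dara} as one unit (2 internal orders) and seat the resulting 6 units around the table: (5)! circular arrangements.
So 2 × (5)! = 2 × 120 = 240.

240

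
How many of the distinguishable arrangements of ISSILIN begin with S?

120

With the first slot taken by S, it remains to arrange the other 6 letters (ISILIN).
Those 6 letters have I appearing 3 times, giving (6)!/(3!) = 120.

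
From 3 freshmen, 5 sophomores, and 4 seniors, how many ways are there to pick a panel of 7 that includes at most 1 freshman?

Split by how many freshmen are chosen (0 through 1).
Sum: C(3,0)·C(9,7) + C(3,1)·C(9,6) = 36 + 252 = 288.

288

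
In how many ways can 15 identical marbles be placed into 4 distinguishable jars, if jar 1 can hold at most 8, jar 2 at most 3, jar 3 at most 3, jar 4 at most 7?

64

Without the upper bounds there are C(18,3) = 816 ways to split 15 among 4 jars.
Subtract solutions that violate a single cap (substitute x_i' = x_i − (cap_i+1)): x_1 ≥ 9 gives C(9,3) = 84; x_2 ≥ 4 gives C(14,3) = 364; x_3 ≥ 4 gives C(14,3) = 364; x_4 ≥ 8 gives C(10,3) = 120. Together 932.
Add back pairs where two caps are both exceeded: 10 + 10 + 0 + 120 + 20 + 20 = 180.
By inclusion–exclusion the count is 816 − 932 + 180 = 64.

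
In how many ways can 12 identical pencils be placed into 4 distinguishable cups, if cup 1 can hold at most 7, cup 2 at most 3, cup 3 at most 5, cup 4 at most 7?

148

By stars and bars, unrestricted non-negative solutions to x_1+…+x_4 = 12 number C(12+3,3) = 455.
Subtract solutions that violate a single cap (substitute x_i' = x_i − (cap_i+1)): x_1 ≥ 8 gives C(7,3) = 35; x_2 ≥ 4 gives C(11,3) = 165; x_3 ≥ 6 gives C(9,3) = 84; x_4 ≥ 8 gives C(7,3) = 35. Together 319.
Add back pairs where two caps are both exceeded: 1 + 0 + 0 + 10 + 1 + 0 = 12.
By inclusion–exclusion the count is 455 − 319 + 12 = 148.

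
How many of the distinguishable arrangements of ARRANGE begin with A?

Fix A in the first position and arrange the remaining 6 letters.
Those 6 letters have R appearing twice, giving (6)!/(2!) = 360.

360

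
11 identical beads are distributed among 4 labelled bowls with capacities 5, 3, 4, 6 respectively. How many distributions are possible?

85

By stars and bars, unrestricted non-negative solutions to x_1+…+x_4 = 11 number C(11+3,3) = 364.
Subtract solutions that violate a single cap (substitute x_i' = x_i − (cap_i+1)): x_1 ≥ 6 gives C(8,3) = 56; x_2 ≥ 4 gives C(10,3) = 120; x_3 ≥ 5 gives C(9,3) = 84; x_4 ≥ 7 gives C(7,3) = 35. Together 295.
Add back pairs where two caps are both exceeded: 4 + 1 + 0 + 10 + 1 + 0 = 16.
By inclusion–exclusion the count is 364 − 295 + 16 = 85.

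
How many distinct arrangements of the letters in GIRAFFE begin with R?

360

With the first slot taken by R, it remains to arrange the other 6 letters (GIAFFE).
Those 6 letters have F appearing twice, giving (6)!/(2!) = 360.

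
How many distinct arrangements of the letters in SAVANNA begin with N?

Fix N in the first position and arrange the remaining 6 letters.
Those 6 letters have A appearing 3 times, giving (6)!/(3!) = 120.

120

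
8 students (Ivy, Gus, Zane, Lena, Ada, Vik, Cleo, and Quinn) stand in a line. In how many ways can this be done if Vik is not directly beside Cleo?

30240

There are 8! = 40320 arrangements in all. If Vik and Cleo are adjacent, merging them into one block gives 2·(7)! = 10080 arrangements.
Complementary counting: 40320 − 10080 = 30240.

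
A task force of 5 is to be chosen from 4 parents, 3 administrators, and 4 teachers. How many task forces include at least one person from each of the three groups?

364

Total 5-person selections from all 11: C(11,5) = 462.
Subtract selections that omit an entire group: no parents → C(7,5) = 21; no administrators → C(8,5) = 56; no teachers → C(7,5) = 21.
Add back selections omitting two groups (i.e. drawn from a single group): C(4,5) + C(3,5) + C(4,5) = 0.
By inclusion–exclusion: 462 − 98 + 0 = 364.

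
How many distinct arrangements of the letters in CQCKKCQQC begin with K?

280

With the first slot taken by K, it remains to arrange the other 8 letters (CQCKCQQC).
Those 8 letters have C appearing 4 times and Q appearing 3 times, giving (8)!/(4!·3!) = 280.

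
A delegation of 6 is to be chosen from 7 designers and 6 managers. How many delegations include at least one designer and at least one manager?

1708

Total 6-person selections from all 13: C(13,6) = 1716.
Subtract selections that omit an entire group: no designers → C(6,6) = 1; no managers → C(7,6) = 7.
Both groups omitted at once is impossible, so 1716 − 8 = 1708.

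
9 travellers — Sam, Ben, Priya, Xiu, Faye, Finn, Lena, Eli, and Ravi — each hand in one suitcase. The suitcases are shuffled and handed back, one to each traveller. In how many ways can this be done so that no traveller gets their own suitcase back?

133496

Let Aᵢ be the assignments in which traveller i gets their own suitcase. We want the size of the complement of A₁∪…∪A_9.
By inclusion–exclusion this is Σ_{j=0}^{9} (−1)^j C(9,j)·(9−j)!.
Computing: 362880 − 362880 + 181440 − 60480 + 15120 − 3024 + 504 − 72 + 9 − 1 = 133496.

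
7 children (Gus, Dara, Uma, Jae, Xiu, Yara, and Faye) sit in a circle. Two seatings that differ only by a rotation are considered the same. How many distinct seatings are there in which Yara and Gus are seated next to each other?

240

Glue Yara and Gus into a block (2 internal orders). Seating 6 units around a circle gives (5)! arrangements.
So 2 × (5)! = 2 × 120 = 240.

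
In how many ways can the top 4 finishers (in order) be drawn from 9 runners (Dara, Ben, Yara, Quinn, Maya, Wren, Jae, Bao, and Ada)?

3024

This is an ordered selection of 4 from 9: P(9,4).
That gives 9 × 8 × 7 × 6 = 3024.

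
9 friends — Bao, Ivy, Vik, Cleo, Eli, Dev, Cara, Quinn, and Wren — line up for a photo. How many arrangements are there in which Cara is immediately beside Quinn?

80640

Treat {Cara, Quinn} as a single unit. There are 8 units to order, and the pair itself can be ordered 2 ways.
So the count is 2·(8)! = 80640.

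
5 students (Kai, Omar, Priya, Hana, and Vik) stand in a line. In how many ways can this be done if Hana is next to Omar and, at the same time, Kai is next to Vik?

24

Treat {Hana,Omar} as one block (2 orders) and {Kai,Vik} as another (2 orders).
That leaves 3 units to arrange: 2 × 2 × 3! = 4 × 6 = 24.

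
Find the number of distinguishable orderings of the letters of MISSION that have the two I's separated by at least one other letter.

There are 7!/(2!·2!) = 1260 arrangements of MISSION in total.
If the two I's are adjacent, glue them into one block, leaving 6 items to arrange: (6)!/(2!) = 360 ways.
Subtracting, 1260 − 360 = 900 arrangements keep the I's apart.

900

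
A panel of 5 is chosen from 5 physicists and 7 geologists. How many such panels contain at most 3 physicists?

756

Split by how many physicists are chosen (0 through 3).
Sum: C(5,0)·C(7,5) + C(5,1)·C(7,4) + C(5,2)·C(7,3) + C(5,3)·C(7,2) = 21 + 175 + 350 + 210 = 756.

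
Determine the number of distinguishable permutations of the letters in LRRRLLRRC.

Letter multiplicities in LRRRLLRRC: C×1, L×3, R×5.
Dividing 9! = 362880 by 5!·3! = 720 for the repeated letters gives 504.

504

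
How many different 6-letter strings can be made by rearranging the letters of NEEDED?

60

The 6 letters of NEEDED have repeats: D appearing twice and E appearing 3 times.
The number of distinct arrangements is 6!/(3!·2!) = 720/12 = 60.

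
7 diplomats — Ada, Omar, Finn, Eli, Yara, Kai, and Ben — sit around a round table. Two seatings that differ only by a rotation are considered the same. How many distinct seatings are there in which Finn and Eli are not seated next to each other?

All circular seatings of 7 people number (6)! = 720.
Seatings with Finn beside Eli: treat them as a block with 2 internal orders, giving 2 × (5)! = 240.
Subtracting, 720 − 240 = 480.

480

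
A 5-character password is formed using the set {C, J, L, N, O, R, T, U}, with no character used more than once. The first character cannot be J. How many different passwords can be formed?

The first character has 8−1 = 7 choices (anything except J).
The remaining 4 characters are filled from the other 7 symbols without repetition: 7 × 6 × 5 × 4 = 840.
Total: 7 × 840 = 5880.

5880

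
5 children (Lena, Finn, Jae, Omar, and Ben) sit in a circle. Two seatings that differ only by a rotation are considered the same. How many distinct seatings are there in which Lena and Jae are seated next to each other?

Treat {Lena, Jae} as one unit (2 internal orders) and seat the resulting 4 units around the table: (3)! circular arrangements.
So 2 × (3)! = 2 × 6 = 12.

12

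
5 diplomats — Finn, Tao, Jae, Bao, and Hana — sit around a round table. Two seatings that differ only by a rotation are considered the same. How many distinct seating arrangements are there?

24

Seat Finn anywhere (absorbing the rotational symmetry), then permute the other 4: (4)! = 24.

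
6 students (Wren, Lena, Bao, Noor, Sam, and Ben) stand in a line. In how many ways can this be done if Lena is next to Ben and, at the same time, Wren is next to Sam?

Treat {Lena,Ben} as one block (2 orders) and {Wren,Sam} as another (2 orders).
That leaves 4 units to arrange: 2 × 2 × 4! = 4 × 24 = 96.

96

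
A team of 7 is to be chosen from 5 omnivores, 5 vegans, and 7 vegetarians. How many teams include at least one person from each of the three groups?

Unrestricted: C(17,7) = 19448 ways to pick any 7 of the 17.
Selections missing a whole group: no omnivores → C(12,7) = 792; no vegans → C(12,7) = 792; no vegetarians → C(10,7) = 120.
Add back selections omitting two groups (i.e. drawn from a single group): C(5,7) + C(5,7) + C(7,7) = 1.
By inclusion–exclusion: 19448 − 1704 + 1 = 17745.

17745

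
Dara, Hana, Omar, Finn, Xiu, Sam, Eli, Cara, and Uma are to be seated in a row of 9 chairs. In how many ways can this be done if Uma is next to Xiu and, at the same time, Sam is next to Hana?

Treat {Uma,Xiu} as one block (2 orders) and {Sam,Hana} as another (2 orders).
That leaves 7 units to arrange: 2 × 2 × 7! = 4 × 5040 = 20160.

20160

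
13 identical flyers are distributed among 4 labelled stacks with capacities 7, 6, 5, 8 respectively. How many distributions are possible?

266

Ignoring the caps, the number of non-negative solutions to x_1+…+x_4 = 13 is C(16,3) = 560.
Subtract solutions that violate a single cap (substitute x_i' = x_i − (cap_i+1)): x_1 ≥ 8 gives C(8,3) = 56; x_2 ≥ 7 gives C(9,3) = 84; x_3 ≥ 6 gives C(10,3) = 120; x_4 ≥ 9 gives C(7,3) = 35. Together 295.
Add back pairs where two caps are both exceeded: 0 + 0 + 0 + 1 + 0 + 0 = 1.
By inclusion–exclusion the count is 560 − 295 + 1 = 266.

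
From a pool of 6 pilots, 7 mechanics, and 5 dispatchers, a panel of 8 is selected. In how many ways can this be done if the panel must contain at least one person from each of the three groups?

41811

Unrestricted: C(18,8) = 43758 ways to pick any 8 of the 18.
Selections missing a whole group: no pilots → C(12,8) = 495; no mechanics → C(11,8) = 165; no dispatchers → C(13,8) = 1287.
Add back selections omitting two groups (i.e. drawn from a single group): C(6,8) + C(7,8) + C(5,8) = 0.
By inclusion–exclusion: 43758 − 1947 + 0 = 41811.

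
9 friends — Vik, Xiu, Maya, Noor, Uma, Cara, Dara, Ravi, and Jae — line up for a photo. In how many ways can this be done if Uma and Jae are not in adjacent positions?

Of the 9! = 362880 arrangements, those with Uma and Jae adjacent number 2 × 8! = 80640 (treat the pair as a block with 2 internal orders).
Complementary counting: 362880 − 80640 = 282240.

282240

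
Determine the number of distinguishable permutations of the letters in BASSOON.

The 7 letters of BASSOON have repeats: O appearing twice and S appearing twice.
So there are 7! / (2!·2!) = 1260 distinguishable arrangements.

1260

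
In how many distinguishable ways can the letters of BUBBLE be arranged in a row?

BUBBLE has 6 letters with B appearing 3 times.
Dividing 6! = 720 by 3! = 6 for the repeated letters gives 120.

120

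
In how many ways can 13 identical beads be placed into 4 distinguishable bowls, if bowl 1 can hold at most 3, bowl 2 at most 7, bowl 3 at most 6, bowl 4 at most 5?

115

Without the upper bounds there are C(16,3) = 560 ways to split 13 among 4 bowls.
Subtract solutions that violate a single cap (substitute x_i' = x_i − (cap_i+1)): x_1 ≥ 4 gives C(12,3) = 220; x_2 ≥ 8 gives C(8,3) = 56; x_3 ≥ 7 gives C(9,3) = 84; x_4 ≥ 6 gives C(10,3) = 120. Together 480.
Add back pairs where two caps are both exceeded: 4 + 10 + 20 + 0 + 0 + 1 = 35.
By inclusion–exclusion the count is 560 − 480 + 35 = 115.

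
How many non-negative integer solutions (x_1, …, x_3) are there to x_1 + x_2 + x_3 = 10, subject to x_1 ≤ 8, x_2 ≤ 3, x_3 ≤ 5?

Without the upper bounds there are C(12,2) = 66 ways to split 10 among 3 variables.
Subtract solutions that violate a single cap (substitute x_i' = x_i − (cap_i+1)): x_1 ≥ 9 gives C(3,2) = 3; x_2 ≥ 4 gives C(8,2) = 28; x_3 ≥ 6 gives C(6,2) = 15. Together 46.
Add back pairs where two caps are both exceeded: 0 + 0 + 1 = 1.
By inclusion–exclusion the count is 66 − 46 + 1 = 21.

21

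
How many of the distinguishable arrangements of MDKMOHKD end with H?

Fix H in the last position and arrange the remaining 7 letters.
Those 7 letters have D appearing twice, K appearing twice, and M appearing twice, giving (7)!/(2!·2!·2!) = 630.

630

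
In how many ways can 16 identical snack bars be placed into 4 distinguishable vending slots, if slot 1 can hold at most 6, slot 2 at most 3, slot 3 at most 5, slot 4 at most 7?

52

Without the upper bounds there are C(19,3) = 969 ways to split 16 among 4 vending slots.
Subtract solutions that violate a single cap (substitute x_i' = x_i − (cap_i+1)): x_1 ≥ 7 gives C(12,3) = 220; x_2 ≥ 4 gives C(15,3) = 455; x_3 ≥ 6 gives C(13,3) = 286; x_4 ≥ 8 gives C(11,3) = 165. Together 1126.
Add back pairs where two caps are both exceeded: 56 + 20 + 4 + 84 + 35 + 10 = 209.
By inclusion–exclusion the count is 969 − 1126 + 209 = 52.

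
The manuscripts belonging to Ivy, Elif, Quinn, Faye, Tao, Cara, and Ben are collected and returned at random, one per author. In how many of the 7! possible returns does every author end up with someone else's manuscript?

1854

Let Aᵢ be the assignments in which author i gets their own manuscript. We want the size of the complement of A₁∪…∪A_7.
By inclusion–exclusion this is Σ_{j=0}^{7} (−1)^j C(7,j)·(7−j)!.
Computing: 5040 − 5040 + 2520 − 840 + 210 − 42 + 7 − 1 = 1854.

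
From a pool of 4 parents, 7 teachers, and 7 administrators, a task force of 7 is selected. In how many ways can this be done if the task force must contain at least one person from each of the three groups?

Total 7-person selections from all 18: C(18,7) = 31824.
Subtract selections that omit an entire group: no parents → C(14,7) = 3432; no teachers → C(11,7) = 330; no administrators → C(11,7) = 330.
Add back selections omitting two groups (i.e. drawn from a single group): C(4,7) + C(7,7) + C(7,7) = 2.
By inclusion–exclusion: 31824 − 4092 + 2 = 27734.

27734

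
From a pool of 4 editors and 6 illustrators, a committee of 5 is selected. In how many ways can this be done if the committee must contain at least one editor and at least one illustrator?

246

Unrestricted: C(10,5) = 252 ways to pick any 5 of the 10.
Selections missing a whole group: no editors → C(6,5) = 6; no illustrators → C(4,5) = 0.
Both groups omitted at once is impossible, so 252 − 6 = 246.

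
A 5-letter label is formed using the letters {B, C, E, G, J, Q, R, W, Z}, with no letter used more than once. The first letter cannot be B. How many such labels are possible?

The first letter has 9−1 = 8 choices (anything except B).
The remaining 4 letters are filled from the other 8 symbols without repetition: 8 × 7 × 6 × 5 = 1680.
Total: 8 × 1680 = 13440.

13440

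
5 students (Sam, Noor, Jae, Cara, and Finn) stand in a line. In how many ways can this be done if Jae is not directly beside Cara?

There are 5! = 120 arrangements in all. If Jae and Cara are adjacent, merging them into one block gives 2·(4)! = 48 arrangements.
Complementary counting: 120 − 48 = 72.

72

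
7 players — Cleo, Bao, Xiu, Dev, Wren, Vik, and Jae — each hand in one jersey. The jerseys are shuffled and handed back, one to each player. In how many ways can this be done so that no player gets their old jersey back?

Let Aᵢ be the assignments in which player i gets their old jersey. We want the size of the complement of A₁∪…∪A_7.
By inclusion–exclusion this is Σ_{j=0}^{7} (−1)^j C(7,j)·(7−j)!.
Computing: 5040 − 5040 + 2520 − 840 + 210 − 42 + 7 − 1 = 1854.

1854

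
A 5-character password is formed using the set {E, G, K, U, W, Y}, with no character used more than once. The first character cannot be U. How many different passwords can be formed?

The first character has 6−1 = 5 choices (anything except U).
The remaining 4 characters are filled from the other 5 symbols without repetition: 5 × 4 × 3 × 2 = 120.
Total: 5 × 120 = 600.

600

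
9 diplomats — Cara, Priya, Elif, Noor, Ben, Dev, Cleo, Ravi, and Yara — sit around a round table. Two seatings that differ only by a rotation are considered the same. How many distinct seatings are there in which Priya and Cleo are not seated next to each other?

30240

All circular seatings of 9 people number (8)! = 40320.
Seatings with Priya beside Cleo: treat them as a block with 2 internal orders, giving 2 × (7)! = 10080.
Subtracting, 40320 − 10080 = 30240.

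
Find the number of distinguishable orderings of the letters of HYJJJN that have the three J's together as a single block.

Treat the 3 copies of J as a single block. The multiset to arrange is then {JJJ, H, N, Y}, 4 items in all.
All 4 items are distinct, so there are (4)! = 24 arrangements.

24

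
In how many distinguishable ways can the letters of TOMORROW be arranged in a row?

TOMORROW has 8 letters with O appearing 3 times and R appearing twice.
Dividing 8! = 40320 by 3!·2! = 12 for the repeated letters gives 3360.

3360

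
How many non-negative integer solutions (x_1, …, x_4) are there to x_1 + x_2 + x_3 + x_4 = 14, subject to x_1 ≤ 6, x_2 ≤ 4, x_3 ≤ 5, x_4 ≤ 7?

130

Without the upper bounds there are C(17,3) = 680 ways to split 14 among 4 variables.
Subtract solutions that violate a single cap (substitute x_i' = x_i − (cap_i+1)): x_1 ≥ 7 gives C(10,3) = 120; x_2 ≥ 5 gives C(12,3) = 220; x_3 ≥ 6 gives C(11,3) = 165; x_4 ≥ 8 gives C(9,3) = 84. Together 589.
Add back pairs where two caps are both exceeded: 10 + 4 + 0 + 20 + 4 + 1 = 39.
By inclusion–exclusion the count is 680 − 589 + 39 = 130.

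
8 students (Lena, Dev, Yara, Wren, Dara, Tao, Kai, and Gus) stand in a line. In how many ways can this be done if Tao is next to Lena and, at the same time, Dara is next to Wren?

2880

Treat {Tao,Lena} as one block (2 orders) and {Dara,Wren} as another (2 orders).
That leaves 6 units to arrange: 2 × 2 × 6! = 4 × 720 = 2880.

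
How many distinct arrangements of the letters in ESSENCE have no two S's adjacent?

Total arrangements of ESSENCE: 7!/(3!·2!) = 420.
If the two S's are adjacent, glue them into one block, leaving 6 items to arrange: (6)!/(3!) = 120 ways.
Subtracting, 420 − 120 = 300 arrangements keep the S's apart.

300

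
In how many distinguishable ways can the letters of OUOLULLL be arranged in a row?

420

Letter multiplicities in OUOLULLL: L×4, O×2, U×2.
The number of distinct arrangements is 8!/(4!·2!·2!) = 40320/96 = 420.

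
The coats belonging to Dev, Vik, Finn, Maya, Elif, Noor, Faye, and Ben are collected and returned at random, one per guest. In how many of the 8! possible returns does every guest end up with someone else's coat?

This is the derangement count D_8: permutations of 8 items with no fixed point.
By inclusion–exclusion this is Σ_{j=0}^{8} (−1)^j C(8,j)·(8−j)!.
Computing: 40320 − 40320 + 20160 − 6720 + 1680 − 336 + 56 − 8 + 1 = 14833.

14833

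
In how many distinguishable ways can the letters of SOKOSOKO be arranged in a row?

Letter multiplicities in SOKOSOKO: K×2, O×4, S×2.
The number of distinct arrangements is 8!/(4!·2!·2!) = 40320/96 = 420.

420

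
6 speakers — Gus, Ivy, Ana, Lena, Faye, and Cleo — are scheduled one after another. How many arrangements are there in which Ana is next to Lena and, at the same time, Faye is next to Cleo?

Treat {Ana,Lena} as one block (2 orders) and {Faye,Cleo} as another (2 orders).
That leaves 4 units to arrange: 2 × 2 × 4! = 4 × 24 = 96.

96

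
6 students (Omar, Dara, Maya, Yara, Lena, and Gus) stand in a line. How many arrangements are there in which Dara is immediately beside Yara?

240

Place the 4 others and the Dara-Yara pair as 5 objects in a line; the pair has 2 internal arrangements.
That gives 2 × 5! = 2 × 120 = 240.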